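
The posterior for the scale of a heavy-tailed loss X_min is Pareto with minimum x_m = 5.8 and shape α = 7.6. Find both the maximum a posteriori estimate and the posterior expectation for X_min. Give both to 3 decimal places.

The Pareto density is strictly decreasing on [x_m, ∞), so the mode is x_m = 5.800.
Mean = α·x_m/(α−1) = 7.6·5.8/6.6 = 6.679.
Mean > mode: the posterior has a right tail.

X_min_MAP = 5.800, E[X_min|data] = 6.679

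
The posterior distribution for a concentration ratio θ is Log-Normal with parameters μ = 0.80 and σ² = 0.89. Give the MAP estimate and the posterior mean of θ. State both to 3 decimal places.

Mode = exp(μ − σ²) = exp(-0.09) = 0.914.
Mean = exp(μ + σ²/2) = exp(1.245) = 3.473.

θ_MAP = 0.914, E[θ|data] = 3.473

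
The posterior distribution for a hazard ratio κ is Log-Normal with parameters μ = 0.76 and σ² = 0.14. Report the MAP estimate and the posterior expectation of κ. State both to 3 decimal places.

Mode = exp(μ − σ²) = exp(0.62) = 1.859.
Mean = exp(μ + σ²/2) = exp(0.830) = 2.293.
Right-skewed posterior ⇒ mode < mean.

MAP = 1.859; posterior mean = 2.293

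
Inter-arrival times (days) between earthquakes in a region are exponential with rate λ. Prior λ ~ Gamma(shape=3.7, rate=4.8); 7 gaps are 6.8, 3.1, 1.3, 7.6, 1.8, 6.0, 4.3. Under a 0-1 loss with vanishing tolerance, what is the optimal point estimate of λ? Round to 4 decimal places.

0.2717

Σ times = 30.9. Posterior: Gamma(shape = 3.7+7 = 10.7, rate = 4.8+30.9 = 35.7).
Mode = (α−1)/β = 9.7/35.7 = 0.2717.
Mean = α/β = 10.7/35.7 = 0.2997.
This is the posterior mode — the MAP estimate.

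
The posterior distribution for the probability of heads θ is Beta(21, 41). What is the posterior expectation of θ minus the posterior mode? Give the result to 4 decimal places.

0.0054

Mode = (21−1)/(21+41−2) = 20/60 = 0.3333.
Mean = 21/(21+41) = 21/62 = 0.3387.
Difference = 0.3387 − 0.3333 = 0.0054.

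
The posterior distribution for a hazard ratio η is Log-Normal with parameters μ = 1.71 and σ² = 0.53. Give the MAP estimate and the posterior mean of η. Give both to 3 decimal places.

Mode = exp(μ − σ²) = exp(1.18) = 3.254.
Mean = exp(μ + σ²/2) = exp(1.975) = 7.207.

MAP = 3.254, posterior mean = 7.207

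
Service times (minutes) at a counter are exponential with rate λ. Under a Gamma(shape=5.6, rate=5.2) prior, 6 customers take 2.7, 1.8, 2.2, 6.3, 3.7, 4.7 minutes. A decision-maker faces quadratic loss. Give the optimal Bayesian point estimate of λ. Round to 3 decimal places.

Σ times = 21.4. Posterior: Gamma(shape = 5.6+6 = 11.6, rate = 5.2+21.4 = 26.6).
Mode = (α−1)/β = 10.6/26.6 = 0.398.
Mean = α/β = 11.6/26.6 = 0.436.
Quadratic loss ⇒ the optimal estimator is the posterior mean.

0.436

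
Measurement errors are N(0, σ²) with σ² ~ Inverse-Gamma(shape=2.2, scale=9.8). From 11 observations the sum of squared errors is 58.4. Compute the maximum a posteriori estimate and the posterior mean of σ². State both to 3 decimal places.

MAP = 4.483, posterior mean = 5.821

Posterior: Inverse-Gamma(shape = 2.2+11/2 = 7.7, scale = 9.8+58.4/2 = 39.0).
Mode = β/(α+1) = 39.0/8.7 = 4.483.
Mean = β/(α−1) = 39.0/6.7 = 5.821.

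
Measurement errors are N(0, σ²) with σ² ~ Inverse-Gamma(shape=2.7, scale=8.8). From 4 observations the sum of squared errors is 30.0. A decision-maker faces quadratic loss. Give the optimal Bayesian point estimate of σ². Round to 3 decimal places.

6.432

Posterior: Inverse-Gamma(shape = 2.7+4/2 = 4.7, scale = 8.8+30.0/2 = 23.8).
Mode = β/(α+1) = 23.8/5.7 = 4.175.
Mean = β/(α−1) = 23.8/3.7 = 6.432.
Quadratic loss ⇒ the optimal estimator is the posterior mean.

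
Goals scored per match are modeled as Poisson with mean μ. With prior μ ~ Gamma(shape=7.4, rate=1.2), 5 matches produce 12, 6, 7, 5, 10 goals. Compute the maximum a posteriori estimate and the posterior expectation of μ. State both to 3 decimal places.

Σ counts = 40. Posterior: Gamma(shape = 7.4+40 = 47.4, rate = 1.2+5 = 6.2).
Mode = (α−1)/β = 46.4/6.2 = 7.484.
Mean = α/β = 47.4/6.2 = 7.645.
Right-skewed posterior ⇒ mode < mean.

MAP: 7.484. Posterior mean: 7.645.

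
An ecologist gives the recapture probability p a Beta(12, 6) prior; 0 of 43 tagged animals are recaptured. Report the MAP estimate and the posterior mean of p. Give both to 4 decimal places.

p_MAP = 0.1864, E[p|data] = 0.1967

Posterior: Beta(12+0, 6+43) = Beta(12, 49).
Mode = (12−1)/(12+49−2) = 11/59 = 0.1864.
Mean = 12/(12+49) = 12/61 = 0.1967.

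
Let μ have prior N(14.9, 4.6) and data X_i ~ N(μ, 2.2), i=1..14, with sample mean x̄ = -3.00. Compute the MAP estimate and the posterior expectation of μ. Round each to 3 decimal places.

MAP = -2.409; posterior mean = -2.409

Posterior for μ is Normal. Precision-weighted mean: (1/4.6·14.9 + 14/2.2·-3.00) / (1/4.6 + 14/2.2) = -2.409.
A Normal posterior is symmetric, so mode = mean.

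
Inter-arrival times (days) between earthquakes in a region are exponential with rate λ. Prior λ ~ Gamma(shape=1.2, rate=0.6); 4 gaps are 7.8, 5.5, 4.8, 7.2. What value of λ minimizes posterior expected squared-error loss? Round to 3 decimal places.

0.201

Σ times = 25.3. Posterior: Gamma(shape = 1.2+4 = 5.2, rate = 0.6+25.3 = 25.9).
Mode = (α−1)/β = 4.2/25.9 = 0.162.
Mean = α/β = 5.2/25.9 = 0.201.
Squared-error loss ⇒ the optimal estimator is the posterior mean.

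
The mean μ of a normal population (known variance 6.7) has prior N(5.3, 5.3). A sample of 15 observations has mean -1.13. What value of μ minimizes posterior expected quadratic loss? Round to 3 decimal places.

-0.630

Posterior for μ is Normal. Precision-weighted mean: (1/5.3·5.3 + 15/6.7·-1.13) / (1/5.3 + 15/6.7) = -0.630.
A Normal posterior is symmetric, so mode = mean.
Quadratic loss ⇒ the optimal estimator is the posterior mean.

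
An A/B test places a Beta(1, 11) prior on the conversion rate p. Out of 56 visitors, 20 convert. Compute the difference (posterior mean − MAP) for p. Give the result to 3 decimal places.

0.006

Posterior: Beta(1+20, 11+36) = Beta(21, 47).
Mode = (21−1)/(21+47−2) = 20/66 = 0.303.
Mean = 21/(21+47) = 21/68 = 0.309.
Difference = 0.309 − 0.303 = 0.006.
Mean > mode: the posterior has a right tail.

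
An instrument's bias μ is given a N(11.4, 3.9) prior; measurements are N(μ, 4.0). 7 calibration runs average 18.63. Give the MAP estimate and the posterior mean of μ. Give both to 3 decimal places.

Posterior for μ is Normal. Precision-weighted mean: (1/3.9·11.4 + 7/4.0·18.63) / (1/3.9 + 7/4.0) = 17.706.
A Normal posterior is symmetric, so mode = mean.

MAP estimate = 17.706, posterior mean = 17.706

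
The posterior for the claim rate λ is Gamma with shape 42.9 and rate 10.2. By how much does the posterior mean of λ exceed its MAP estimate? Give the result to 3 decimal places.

0.098

Mode = (α−1)/β = 41.9/10.2 = 4.108.
Mean = α/β = 42.9/10.2 = 4.206.
Difference = 4.206 − 4.108 = 0.098.
The posterior is right-skewed, so the mean exceeds the mode.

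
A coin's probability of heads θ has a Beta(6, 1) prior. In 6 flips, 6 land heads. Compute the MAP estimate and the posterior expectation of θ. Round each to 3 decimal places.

Posterior: Beta(6+6, 1+0) = Beta(12, 1).
Since β = 1 ≤ 1 and α > 1, the Beta density is monotone increasing on [0,1]; the mode is at 1.
Mean = 12/(12+1) = 0.923.
The posterior is left-skewed, so the mode exceeds the mean.

MAP: 1.000. Posterior mean: 0.923.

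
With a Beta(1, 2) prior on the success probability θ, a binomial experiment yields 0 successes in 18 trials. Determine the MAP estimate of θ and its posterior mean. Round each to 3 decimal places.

MAP estimate = 0.000, posterior mean = 0.048

Posterior: Beta(1+0, 2+18) = Beta(1, 20).
Since α = 1 ≤ 1 and β > 1, the Beta density is monotone decreasing on [0,1]; the mode is at 0.
Mean = 1/(1+20) = 0.048.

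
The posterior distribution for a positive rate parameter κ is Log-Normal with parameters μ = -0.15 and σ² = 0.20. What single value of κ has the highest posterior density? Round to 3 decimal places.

Mode = exp(μ − σ²) = exp(-0.35) = 0.705.
Mean = exp(μ + σ²/2) = exp(-0.050) = 0.951.
This is the posterior mode — the MAP estimate.

0.705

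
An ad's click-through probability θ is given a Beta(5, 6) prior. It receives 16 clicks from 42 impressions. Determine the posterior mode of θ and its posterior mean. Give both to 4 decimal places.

Posterior: Beta(5+16, 6+26) = Beta(21, 32).
Mode = (21−1)/(21+32−2) = 20/51 = 0.3922.
Mean = 21/(21+32) = 21/53 = 0.3962.

MAP = 0.3922, posterior mean = 0.3962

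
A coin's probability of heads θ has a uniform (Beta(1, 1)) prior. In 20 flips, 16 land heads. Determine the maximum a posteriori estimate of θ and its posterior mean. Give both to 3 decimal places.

θ_MAP = 0.800, E[θ|data] = 0.773

Posterior: Beta(1+16, 1+4) = Beta(17, 5).
Mode = (17−1)/(17+5−2) = 16/20 = 0.800.
With a flat prior the MAP equals the MLE, 16/20.
Mean = 17/(17+5) = 17/22 = 0.773.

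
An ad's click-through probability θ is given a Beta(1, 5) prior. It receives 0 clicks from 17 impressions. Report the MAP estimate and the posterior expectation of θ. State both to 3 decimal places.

Posterior: Beta(1+0, 5+17) = Beta(1, 22).
Since α = 1 ≤ 1 and β > 1, the Beta density is monotone decreasing on [0,1]; the mode is at 0.
Mean = 1/(1+22) = 0.043.

θ_MAP = 0.000, E[θ|data] = 0.043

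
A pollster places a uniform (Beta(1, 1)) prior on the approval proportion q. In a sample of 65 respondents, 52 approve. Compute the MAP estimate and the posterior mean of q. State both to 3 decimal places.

MAP: 0.800. Posterior mean: 0.791.

Posterior: Beta(1+52, 1+13) = Beta(53, 14).
Mode = (53−1)/(53+14−2) = 52/65 = 0.800.
With a flat prior the MAP equals the MLE, 52/65.
Mean = 53/(53+14) = 53/67 = 0.791.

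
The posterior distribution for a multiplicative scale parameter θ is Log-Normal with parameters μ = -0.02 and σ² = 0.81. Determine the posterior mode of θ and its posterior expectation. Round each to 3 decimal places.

Mode = exp(μ − σ²) = exp(-0.83) = 0.436.
Mean = exp(μ + σ²/2) = exp(0.385) = 1.470.
Right-skewed posterior ⇒ mode < mean.

posterior mode = 0.436, posterior expectation = 1.470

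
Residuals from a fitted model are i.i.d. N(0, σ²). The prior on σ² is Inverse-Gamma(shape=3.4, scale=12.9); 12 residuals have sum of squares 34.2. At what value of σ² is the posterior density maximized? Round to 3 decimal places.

Posterior: Inverse-Gamma(shape = 3.4+12/2 = 9.4, scale = 12.9+34.2/2 = 30.0).
Mode = β/(α+1) = 30.0/10.4 = 2.885.
Mean = β/(α−1) = 30.0/8.4 = 3.571.
This is the posterior mode — the MAP estimate.

2.885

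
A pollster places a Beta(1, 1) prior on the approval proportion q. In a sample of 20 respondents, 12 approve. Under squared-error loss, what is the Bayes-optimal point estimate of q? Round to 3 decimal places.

Posterior: Beta(1+12, 1+8) = Beta(13, 9).
Mode = (13−1)/(13+9−2) = 12/20 = 0.600.
With a flat prior the MAP equals the MLE, 12/20.
Mean = 13/(13+9) = 13/22 = 0.591.
Squared-error loss ⇒ the optimal estimator is the posterior mean.

0.591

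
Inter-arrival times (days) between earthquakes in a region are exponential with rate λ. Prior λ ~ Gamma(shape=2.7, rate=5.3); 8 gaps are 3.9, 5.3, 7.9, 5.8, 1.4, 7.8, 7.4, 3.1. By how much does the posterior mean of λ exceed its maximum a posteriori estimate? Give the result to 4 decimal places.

0.0209

Σ times = 42.6. Posterior: Gamma(shape = 2.7+8 = 10.7, rate = 5.3+42.6 = 47.9).
Mode = (α−1)/β = 9.7/47.9 = 0.2025.
Mean = α/β = 10.7/47.9 = 0.2234.
Difference = 0.2234 − 0.2025 = 0.0209.
The posterior is right-skewed, so the mean exceeds the mode.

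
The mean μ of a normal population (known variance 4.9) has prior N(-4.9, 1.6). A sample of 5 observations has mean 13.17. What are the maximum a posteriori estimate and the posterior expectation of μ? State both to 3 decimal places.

MAP = 6.306, posterior mean = 6.306

Posterior for μ is Normal. Precision-weighted mean: (1/1.6·-4.9 + 5/4.9·13.17) / (1/1.6 + 5/4.9) = 6.306.
A Normal posterior is symmetric, so mode = mean.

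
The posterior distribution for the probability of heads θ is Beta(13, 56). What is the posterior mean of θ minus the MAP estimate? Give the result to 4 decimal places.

Mode = (13−1)/(13+56−2) = 12/67 = 0.1791.
Mean = 13/(13+56) = 13/69 = 0.1884.
Difference = 0.1884 − 0.1791 = 0.0093.

0.0093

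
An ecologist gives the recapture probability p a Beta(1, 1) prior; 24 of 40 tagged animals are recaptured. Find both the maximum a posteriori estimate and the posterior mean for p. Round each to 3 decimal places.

Posterior: Beta(1+24, 1+16) = Beta(25, 17).
Mode = (25−1)/(25+17−2) = 24/40 = 0.600.
With a flat prior the MAP equals the MLE, 24/40.
Mean = 25/(25+17) = 25/42 = 0.595.
The mean is pulled below the mode by the posterior's left skew.

MAP = 0.600; posterior mean = 0.595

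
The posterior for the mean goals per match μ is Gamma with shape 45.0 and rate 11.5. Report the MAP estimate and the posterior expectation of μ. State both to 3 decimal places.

MAP: 3.826. Posterior mean: 3.913.

Mode = (α−1)/β = 44.0/11.5 = 3.826.
Mean = α/β = 45.0/11.5 = 3.913.
Right-skewed posterior ⇒ mode < mean.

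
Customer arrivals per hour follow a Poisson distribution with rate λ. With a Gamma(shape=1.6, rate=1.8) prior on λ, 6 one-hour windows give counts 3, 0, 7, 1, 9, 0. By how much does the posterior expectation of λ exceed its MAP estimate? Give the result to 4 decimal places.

0.1282

Σ counts = 20. Posterior: Gamma(shape = 1.6+20 = 21.6, rate = 1.8+6 = 7.8).
Mode = (α−1)/β = 20.6/7.8 = 2.6410.
Mean = α/β = 21.6/7.8 = 2.7692.
Difference = 2.7692 − 2.6410 = 0.1282.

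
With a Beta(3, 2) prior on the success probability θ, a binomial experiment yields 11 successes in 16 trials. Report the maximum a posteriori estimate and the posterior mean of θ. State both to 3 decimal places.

Posterior: Beta(3+11, 2+5) = Beta(14, 7).
Mode = (14−1)/(14+7−2) = 13/19 = 0.684.
Mean = 14/(14+7) = 14/21 = 0.667.
The mean is pulled below the mode by the posterior's left skew.

maximum a posteriori estimate = 0.684, posterior mean = 0.667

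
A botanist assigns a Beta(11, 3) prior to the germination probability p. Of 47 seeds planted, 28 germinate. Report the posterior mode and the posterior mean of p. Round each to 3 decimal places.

MAP: 0.644. Posterior mean: 0.639.

Posterior: Beta(11+28, 3+19) = Beta(39, 22).
Mode = (39−1)/(39+22−2) = 38/59 = 0.644.
Mean = 39/(39+22) = 39/61 = 0.639.
The posterior is left-skewed, so the mode exceeds the mean.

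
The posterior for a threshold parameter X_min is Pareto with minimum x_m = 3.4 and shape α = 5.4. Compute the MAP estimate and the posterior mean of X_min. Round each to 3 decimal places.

MAP = 3.400, posterior mean = 4.173

The Pareto density is strictly decreasing on [x_m, ∞), so the mode is x_m = 3.400.
Mean = α·x_m/(α−1) = 5.4·3.4/4.4 = 4.173.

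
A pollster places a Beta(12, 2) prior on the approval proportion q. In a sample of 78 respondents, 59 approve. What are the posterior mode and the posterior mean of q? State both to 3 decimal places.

Posterior: Beta(12+59, 2+19) = Beta(71, 21).
Mode = (71−1)/(71+21−2) = 70/90 = 0.778.
Mean = 71/(71+21) = 71/92 = 0.772.
Left-skewed posterior ⇒ mean < mode.

MAP: 0.778. Posterior mean: 0.772.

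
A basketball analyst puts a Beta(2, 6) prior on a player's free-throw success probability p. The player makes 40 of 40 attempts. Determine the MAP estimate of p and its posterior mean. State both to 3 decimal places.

Posterior: Beta(2+40, 6+0) = Beta(42, 6).
Mode = (42−1)/(42+6−2) = 41/46 = 0.891.
Mean = 42/(42+6) = 42/48 = 0.875.

MAP = 0.891; posterior mean = 0.875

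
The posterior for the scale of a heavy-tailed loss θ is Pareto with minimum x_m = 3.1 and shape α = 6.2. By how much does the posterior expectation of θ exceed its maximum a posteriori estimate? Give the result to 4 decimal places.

0.5962

The Pareto density is strictly decreasing on [x_m, ∞), so the mode is x_m = 3.1000.
Mean = α·x_m/(α−1) = 6.2·3.1/5.2 = 3.6962.
Difference = 3.6962 − 3.1000 = 0.5962.
The posterior is right-skewed, so the mean exceeds the mode.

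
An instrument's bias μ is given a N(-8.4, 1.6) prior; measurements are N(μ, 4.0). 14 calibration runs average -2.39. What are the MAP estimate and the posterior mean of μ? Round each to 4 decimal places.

μ_MAP = -3.3006, E[μ|data] = -3.3006

Posterior for μ is Normal. Precision-weighted mean: (1/1.6·-8.4 + 14/4.0·-2.39) / (1/1.6 + 14/4.0) = -3.3006.
A Normal posterior is symmetric, so mode = mean.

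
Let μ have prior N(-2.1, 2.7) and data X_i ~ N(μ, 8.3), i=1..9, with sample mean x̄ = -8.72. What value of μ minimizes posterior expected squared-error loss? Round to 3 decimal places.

Posterior for μ is Normal. Precision-weighted mean: (1/2.7·-2.1 + 9/8.3·-8.72) / (1/2.7 + 9/8.3) = -7.035.
A Normal posterior is symmetric, so mode = mean.
Squared-error loss ⇒ the optimal estimator is the posterior mean.

-7.035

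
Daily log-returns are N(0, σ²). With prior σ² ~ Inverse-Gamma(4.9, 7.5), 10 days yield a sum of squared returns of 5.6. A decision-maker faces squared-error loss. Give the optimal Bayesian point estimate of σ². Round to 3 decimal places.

1.157

Posterior: Inverse-Gamma(shape = 4.9+10/2 = 9.9, scale = 7.5+5.6/2 = 10.3).
Mode = β/(α+1) = 10.3/10.9 = 0.945.
Mean = β/(α−1) = 10.3/8.9 = 1.157.
Squared-error loss ⇒ the optimal estimator is the posterior mean.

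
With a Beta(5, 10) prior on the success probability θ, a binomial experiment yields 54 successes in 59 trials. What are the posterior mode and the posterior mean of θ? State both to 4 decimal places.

Posterior: Beta(5+54, 10+5) = Beta(59, 15).
Mode = (59−1)/(59+15−2) = 58/72 = 0.8056.
Mean = 59/(59+15) = 59/74 = 0.7973.
The posterior is left-skewed, so the mode exceeds the mean.

MAP = 0.8056; posterior mean = 0.7973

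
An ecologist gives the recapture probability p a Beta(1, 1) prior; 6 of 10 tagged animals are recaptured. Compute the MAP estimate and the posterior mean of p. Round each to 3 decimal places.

Posterior: Beta(1+6, 1+4) = Beta(7, 5).
Mode = (7−1)/(7+5−2) = 6/10 = 0.600.
With a flat prior the MAP equals the MLE, 6/10.
Mean = 7/(7+5) = 7/12 = 0.583.
The mean is pulled below the mode by the posterior's left skew.

MAP estimate = 0.600, posterior mean = 0.583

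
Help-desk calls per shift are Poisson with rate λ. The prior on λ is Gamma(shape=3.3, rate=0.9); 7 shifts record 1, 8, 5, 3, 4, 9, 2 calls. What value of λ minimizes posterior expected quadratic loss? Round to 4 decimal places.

4.4684

Σ counts = 32. Posterior: Gamma(shape = 3.3+32 = 35.3, rate = 0.9+7 = 7.9).
Mode = (α−1)/β = 34.3/7.9 = 4.3418.
Mean = α/β = 35.3/7.9 = 4.4684.
Quadratic loss ⇒ the optimal estimator is the posterior mean.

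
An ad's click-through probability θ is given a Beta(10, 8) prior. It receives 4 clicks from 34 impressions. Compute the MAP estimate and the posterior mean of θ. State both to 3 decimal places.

Posterior: Beta(10+4, 8+30) = Beta(14, 38).
Mode = (14−1)/(14+38−2) = 13/50 = 0.260.
Mean = 14/(14+38) = 14/52 = 0.269.
The mean is pulled above the mode by the posterior's right skew.

MAP: 0.260. Posterior mean: 0.269.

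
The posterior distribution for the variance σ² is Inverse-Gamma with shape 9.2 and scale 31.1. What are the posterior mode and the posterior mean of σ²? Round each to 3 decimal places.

Mode = β/(α+1) = 31.1/10.2 = 3.049.
Mean = β/(α−1) = 31.1/8.2 = 3.793.

MAP: 3.049. Posterior mean: 3.793.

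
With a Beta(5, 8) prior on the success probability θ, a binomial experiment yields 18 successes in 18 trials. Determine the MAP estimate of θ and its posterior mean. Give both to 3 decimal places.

Posterior: Beta(5+18, 8+0) = Beta(23, 8).
Mode = (23−1)/(23+8−2) = 22/29 = 0.759.
Mean = 23/(23+8) = 23/31 = 0.742.
The posterior is left-skewed, so the mode exceeds the mean.

MAP: 0.759. Posterior mean: 0.742.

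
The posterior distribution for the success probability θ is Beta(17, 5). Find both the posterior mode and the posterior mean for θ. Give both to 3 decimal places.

MAP: 0.800. Posterior mean: 0.773.

Mode = (17−1)/(17+5−2) = 16/20 = 0.800.
Mean = 17/(17+5) = 17/22 = 0.773.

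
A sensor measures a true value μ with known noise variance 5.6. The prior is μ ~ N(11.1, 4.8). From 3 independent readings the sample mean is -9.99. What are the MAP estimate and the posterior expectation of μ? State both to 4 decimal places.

μ_MAP = -4.0848, E[μ|data] = -4.0848

Posterior for μ is Normal. Precision-weighted mean: (1/4.8·11.1 + 3/5.6·-9.99) / (1/4.8 + 3/5.6) = -4.0848.
A Normal posterior is symmetric, so mode = mean.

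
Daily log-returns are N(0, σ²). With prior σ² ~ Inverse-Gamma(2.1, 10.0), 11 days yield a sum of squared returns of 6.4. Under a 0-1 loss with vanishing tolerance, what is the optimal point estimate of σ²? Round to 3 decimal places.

Posterior: Inverse-Gamma(shape = 2.1+11/2 = 7.6, scale = 10.0+6.4/2 = 13.2).
Mode = β/(α+1) = 13.2/8.6 = 1.535.
Mean = β/(α−1) = 13.2/6.6 = 2.000.
This is the posterior mode — the MAP estimate.

1.535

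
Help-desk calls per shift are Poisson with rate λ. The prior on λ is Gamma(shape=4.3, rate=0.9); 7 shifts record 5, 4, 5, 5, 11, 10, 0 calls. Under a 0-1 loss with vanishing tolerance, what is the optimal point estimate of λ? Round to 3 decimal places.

Σ counts = 40. Posterior: Gamma(shape = 4.3+40 = 44.3, rate = 0.9+7 = 7.9).
Mode = (α−1)/β = 43.3/7.9 = 5.481.
Mean = α/β = 44.3/7.9 = 5.608.
This is the posterior mode — the MAP estimate.

5.481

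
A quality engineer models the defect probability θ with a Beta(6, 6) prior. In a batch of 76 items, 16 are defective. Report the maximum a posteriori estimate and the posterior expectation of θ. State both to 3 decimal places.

Posterior: Beta(6+16, 6+60) = Beta(22, 66).
Mode = (22−1)/(22+66−2) = 21/86 = 0.244.
Mean = 22/(22+66) = 22/88 = 0.250.

MAP = 0.244, posterior mean = 0.250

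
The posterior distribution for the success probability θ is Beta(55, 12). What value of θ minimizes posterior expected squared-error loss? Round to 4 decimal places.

0.8209

Mode = (55−1)/(55+12−2) = 54/65 = 0.8308.
Mean = 55/(55+12) = 55/67 = 0.8209.
Squared-error loss ⇒ the optimal estimator is the posterior mean.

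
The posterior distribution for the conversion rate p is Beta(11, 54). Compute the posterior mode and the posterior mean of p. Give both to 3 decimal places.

Mode = (11−1)/(11+54−2) = 10/63 = 0.159.
Mean = 11/(11+54) = 11/65 = 0.169.

MAP = 0.159; posterior mean = 0.169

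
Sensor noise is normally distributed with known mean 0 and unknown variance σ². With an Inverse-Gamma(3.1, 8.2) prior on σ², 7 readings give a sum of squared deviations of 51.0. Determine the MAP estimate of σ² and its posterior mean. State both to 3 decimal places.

σ²_MAP = 4.434, E[σ²|data] = 6.018

Posterior: Inverse-Gamma(shape = 3.1+7/2 = 6.6, scale = 8.2+51.0/2 = 33.7).
Mode = β/(α+1) = 33.7/7.6 = 4.434.
Mean = β/(α−1) = 33.7/5.6 = 6.018.
The posterior is right-skewed, so the mean exceeds the mode.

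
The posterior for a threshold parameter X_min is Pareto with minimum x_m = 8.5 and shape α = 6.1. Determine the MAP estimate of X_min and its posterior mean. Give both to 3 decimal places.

The Pareto density is strictly decreasing on [x_m, ∞), so the mode is x_m = 8.500.
Mean = α·x_m/(α−1) = 6.1·8.5/5.1 = 10.167.

MAP: 8.500. Posterior mean: 10.167.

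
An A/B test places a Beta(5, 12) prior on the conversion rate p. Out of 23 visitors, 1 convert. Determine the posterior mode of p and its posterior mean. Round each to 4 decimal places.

posterior mode = 0.1316, posterior mean = 0.1500

Posterior: Beta(5+1, 12+22) = Beta(6, 34).
Mode = (6−1)/(6+34−2) = 5/38 = 0.1316.
Mean = 6/(6+34) = 6/40 = 0.1500.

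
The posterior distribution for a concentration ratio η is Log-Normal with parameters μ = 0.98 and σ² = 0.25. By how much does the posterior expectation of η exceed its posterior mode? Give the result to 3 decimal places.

0.944

Mode = exp(μ − σ²) = exp(0.73) = 2.075.
Mean = exp(μ + σ²/2) = exp(1.105) = 3.019.
Difference = 3.019 − 2.075 = 0.944.
Right-skewed posterior ⇒ mode < mean.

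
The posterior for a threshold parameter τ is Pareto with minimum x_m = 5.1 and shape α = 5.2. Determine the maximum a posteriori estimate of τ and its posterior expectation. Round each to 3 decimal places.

The Pareto density is strictly decreasing on [x_m, ∞), so the mode is x_m = 5.100.
Mean = α·x_m/(α−1) = 5.2·5.1/4.2 = 6.314.
Mean > mode: the posterior has a right tail.

τ_MAP = 5.100, E[τ|data] = 6.314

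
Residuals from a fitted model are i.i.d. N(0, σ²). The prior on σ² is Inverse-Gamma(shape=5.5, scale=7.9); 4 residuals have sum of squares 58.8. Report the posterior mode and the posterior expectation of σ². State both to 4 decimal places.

Posterior: Inverse-Gamma(shape = 5.5+4/2 = 7.5, scale = 7.9+58.8/2 = 37.3).
Mode = β/(α+1) = 37.3/8.5 = 4.3882.
Mean = β/(α−1) = 37.3/6.5 = 5.7385.
Mean > mode: the posterior has a right tail.

MAP = 4.3882, posterior mean = 5.7385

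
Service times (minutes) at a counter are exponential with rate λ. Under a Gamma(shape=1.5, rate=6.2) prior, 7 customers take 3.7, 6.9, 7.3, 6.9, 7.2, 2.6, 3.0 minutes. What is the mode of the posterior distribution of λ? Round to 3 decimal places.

0.171

Σ times = 37.6. Posterior: Gamma(shape = 1.5+7 = 8.5, rate = 6.2+37.6 = 43.8).
Mode = (α−1)/β = 7.5/43.8 = 0.171.
Mean = α/β = 8.5/43.8 = 0.194.
This is the posterior mode — the MAP estimate.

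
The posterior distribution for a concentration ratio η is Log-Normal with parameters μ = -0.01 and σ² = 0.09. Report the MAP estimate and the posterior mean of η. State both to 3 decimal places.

Mode = exp(μ − σ²) = exp(-0.10) = 0.905.
Mean = exp(μ + σ²/2) = exp(0.035) = 1.036.

MAP = 0.905, posterior mean = 1.036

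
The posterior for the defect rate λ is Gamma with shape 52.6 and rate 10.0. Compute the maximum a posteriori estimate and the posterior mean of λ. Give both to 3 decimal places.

λ_MAP = 5.160, E[λ|data] = 5.260

Mode = (α−1)/β = 51.6/10.0 = 5.160.
Mean = α/β = 52.6/10.0 = 5.260.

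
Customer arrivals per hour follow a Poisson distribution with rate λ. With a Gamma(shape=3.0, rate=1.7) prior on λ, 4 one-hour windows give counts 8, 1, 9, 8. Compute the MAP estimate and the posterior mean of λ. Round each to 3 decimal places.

Σ counts = 26. Posterior: Gamma(shape = 3.0+26 = 29.0, rate = 1.7+4 = 5.7).
Mode = (α−1)/β = 28.0/5.7 = 4.912.
Mean = α/β = 29.0/5.7 = 5.088.
Mean > mode: the posterior has a right tail.

MAP: 4.912. Posterior mean: 5.088.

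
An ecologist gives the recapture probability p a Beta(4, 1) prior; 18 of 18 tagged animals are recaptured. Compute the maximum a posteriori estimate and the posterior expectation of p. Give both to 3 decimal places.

Posterior: Beta(4+18, 1+0) = Beta(22, 1).
Since β = 1 ≤ 1 and α > 1, the Beta density is monotone increasing on [0,1]; the mode is at 1.
Mean = 22/(22+1) = 0.957.
The posterior is left-skewed, so the mode exceeds the mean.

p_MAP = 1.000, E[p|data] = 0.957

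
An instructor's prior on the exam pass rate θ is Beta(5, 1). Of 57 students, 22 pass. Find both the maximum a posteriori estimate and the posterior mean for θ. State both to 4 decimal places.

Posterior: Beta(5+22, 1+35) = Beta(27, 36).
Mode = (27−1)/(27+36−2) = 26/61 = 0.4262.
Mean = 27/(27+36) = 27/63 = 0.4286.
The posterior is right-skewed, so the mean exceeds the mode.

MAP = 0.4262; posterior mean = 0.4286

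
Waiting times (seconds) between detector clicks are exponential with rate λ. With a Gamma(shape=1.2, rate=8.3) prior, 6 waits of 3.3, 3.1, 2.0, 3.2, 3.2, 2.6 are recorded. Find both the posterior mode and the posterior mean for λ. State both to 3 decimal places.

Σ times = 17.4. Posterior: Gamma(shape = 1.2+6 = 7.2, rate = 8.3+17.4 = 25.7).
Mode = (α−1)/β = 6.2/25.7 = 0.241.
Mean = α/β = 7.2/25.7 = 0.280.

MAP = 0.241; posterior mean = 0.280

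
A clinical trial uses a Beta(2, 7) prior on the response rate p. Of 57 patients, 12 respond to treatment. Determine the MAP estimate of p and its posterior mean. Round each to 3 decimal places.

MAP = 0.203, posterior mean = 0.212

Posterior: Beta(2+12, 7+45) = Beta(14, 52).
Mode = (14−1)/(14+52−2) = 13/64 = 0.203.
Mean = 14/(14+52) = 14/66 = 0.212.
Right-skewed posterior ⇒ mode < mean.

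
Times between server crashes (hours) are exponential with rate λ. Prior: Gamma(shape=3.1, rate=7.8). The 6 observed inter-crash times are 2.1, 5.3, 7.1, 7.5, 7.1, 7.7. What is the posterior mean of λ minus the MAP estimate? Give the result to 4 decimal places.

Σ times = 36.8. Posterior: Gamma(shape = 3.1+6 = 9.1, rate = 7.8+36.8 = 44.6).
Mode = (α−1)/β = 8.1/44.6 = 0.1816.
Mean = α/β = 9.1/44.6 = 0.2040.
Difference = 0.2040 − 0.1816 = 0.0224.
Right-skewed posterior ⇒ mode < mean.

0.0224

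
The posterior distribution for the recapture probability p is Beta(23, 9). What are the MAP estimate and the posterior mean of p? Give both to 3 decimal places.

Mode = (23−1)/(23+9−2) = 22/30 = 0.733.
Mean = 23/(23+9) = 23/32 = 0.719.

MAP: 0.733. Posterior mean: 0.719.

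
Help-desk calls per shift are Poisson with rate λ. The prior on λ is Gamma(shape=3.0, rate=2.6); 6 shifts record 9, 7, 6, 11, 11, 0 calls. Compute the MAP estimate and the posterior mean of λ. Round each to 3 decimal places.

MAP = 5.349; posterior mean = 5.465

Σ counts = 44. Posterior: Gamma(shape = 3.0+44 = 47.0, rate = 2.6+6 = 8.6).
Mode = (α−1)/β = 46.0/8.6 = 5.349.
Mean = α/β = 47.0/8.6 = 5.465.
The mean is pulled above the mode by the posterior's right skew.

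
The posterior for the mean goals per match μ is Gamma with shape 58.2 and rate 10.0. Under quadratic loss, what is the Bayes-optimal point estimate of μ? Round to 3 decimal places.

5.820

Mode = (α−1)/β = 57.2/10.0 = 5.720.
Mean = α/β = 58.2/10.0 = 5.820.
Quadratic loss ⇒ the optimal estimator is the posterior mean.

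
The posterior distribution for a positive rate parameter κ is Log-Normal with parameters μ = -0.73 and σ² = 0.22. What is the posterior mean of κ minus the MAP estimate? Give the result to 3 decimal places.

0.151

Mode = exp(μ − σ²) = exp(-0.95) = 0.387.
Mean = exp(μ + σ²/2) = exp(-0.620) = 0.538.
Difference = 0.538 − 0.387 = 0.151.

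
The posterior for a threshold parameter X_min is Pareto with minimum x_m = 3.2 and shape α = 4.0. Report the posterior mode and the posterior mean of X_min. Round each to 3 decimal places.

MAP = 3.200; posterior mean = 4.267

The Pareto density is strictly decreasing on [x_m, ∞), so the mode is x_m = 3.200.
Mean = α·x_m/(α−1) = 4.0·3.2/3.0 = 4.267.
The mean is pulled above the mode by the posterior's right skew.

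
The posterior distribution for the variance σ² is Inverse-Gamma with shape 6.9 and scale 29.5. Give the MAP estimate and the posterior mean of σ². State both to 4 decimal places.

Mode = β/(α+1) = 29.5/7.9 = 3.7342.
Mean = β/(α−1) = 29.5/5.9 = 5.0000.
The mean is pulled above the mode by the posterior's right skew.

MAP = 3.7342; posterior mean = 5.0000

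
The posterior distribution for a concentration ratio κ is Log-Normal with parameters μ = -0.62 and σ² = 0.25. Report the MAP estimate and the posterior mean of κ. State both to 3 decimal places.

MAP = 0.419; posterior mean = 0.610

Mode = exp(μ − σ²) = exp(-0.87) = 0.419.
Mean = exp(μ + σ²/2) = exp(-0.495) = 0.610.
Mean > mode: the posterior has a right tail.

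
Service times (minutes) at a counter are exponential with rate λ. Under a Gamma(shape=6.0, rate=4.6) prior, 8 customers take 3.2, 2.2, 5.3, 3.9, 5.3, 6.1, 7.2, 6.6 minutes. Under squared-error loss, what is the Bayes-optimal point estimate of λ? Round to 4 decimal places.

0.3153

Σ times = 39.8. Posterior: Gamma(shape = 6.0+8 = 14.0, rate = 4.6+39.8 = 44.4).
Mode = (α−1)/β = 13.0/44.4 = 0.2928.
Mean = α/β = 14.0/44.4 = 0.3153.
Squared-error loss ⇒ the optimal estimator is the posterior mean.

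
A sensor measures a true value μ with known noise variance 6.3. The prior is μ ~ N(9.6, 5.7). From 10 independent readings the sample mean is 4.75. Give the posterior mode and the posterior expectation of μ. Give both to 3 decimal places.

μ_MAP = 5.233, E[μ|data] = 5.233

Posterior for μ is Normal. Precision-weighted mean: (1/5.7·9.6 + 10/6.3·4.75) / (1/5.7 + 10/6.3) = 5.233.
A Normal posterior is symmetric, so mode = mean.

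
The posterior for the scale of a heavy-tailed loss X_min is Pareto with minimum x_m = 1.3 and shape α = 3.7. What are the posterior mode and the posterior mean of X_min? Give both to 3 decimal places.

The Pareto density is strictly decreasing on [x_m, ∞), so the mode is x_m = 1.300.
Mean = α·x_m/(α−1) = 3.7·1.3/2.7 = 1.781.

MAP: 1.300. Posterior mean: 1.781.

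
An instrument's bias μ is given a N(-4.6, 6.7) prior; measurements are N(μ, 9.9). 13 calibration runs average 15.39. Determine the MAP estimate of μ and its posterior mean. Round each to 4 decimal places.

Posterior for μ is Normal. Precision-weighted mean: (1/6.7·-4.6 + 13/9.9·15.39) / (1/6.7 + 13/9.9) = 13.3498.
A Normal posterior is symmetric, so mode = mean.

MAP = 13.3498, posterior mean = 13.3498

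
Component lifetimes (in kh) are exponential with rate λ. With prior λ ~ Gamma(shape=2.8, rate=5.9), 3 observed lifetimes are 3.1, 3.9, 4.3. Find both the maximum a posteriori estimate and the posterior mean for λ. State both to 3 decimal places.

maximum a posteriori estimate = 0.279, posterior mean = 0.337

Σ times = 11.3. Posterior: Gamma(shape = 2.8+3 = 5.8, rate = 5.9+11.3 = 17.2).
Mode = (α−1)/β = 4.8/17.2 = 0.279.
Mean = α/β = 5.8/17.2 = 0.337.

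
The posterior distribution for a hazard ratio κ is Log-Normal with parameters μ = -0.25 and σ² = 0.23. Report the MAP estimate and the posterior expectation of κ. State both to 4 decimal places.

Mode = exp(μ − σ²) = exp(-0.48) = 0.6188.
Mean = exp(μ + σ²/2) = exp(-0.135) = 0.8737.

MAP = 0.6188, posterior mean = 0.8737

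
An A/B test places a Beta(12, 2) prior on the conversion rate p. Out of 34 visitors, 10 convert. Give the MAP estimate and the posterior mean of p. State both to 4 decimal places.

Posterior: Beta(12+10, 2+24) = Beta(22, 26).
Mode = (22−1)/(22+26−2) = 21/46 = 0.4565.
Mean = 22/(22+26) = 22/48 = 0.4583.

MAP: 0.4565. Posterior mean: 0.4583.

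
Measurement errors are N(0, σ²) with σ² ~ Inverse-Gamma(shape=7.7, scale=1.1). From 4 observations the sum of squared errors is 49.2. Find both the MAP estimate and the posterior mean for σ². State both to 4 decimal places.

MAP: 2.4019. Posterior mean: 2.9540.

Posterior: Inverse-Gamma(shape = 7.7+4/2 = 9.7, scale = 1.1+49.2/2 = 25.7).
Mode = β/(α+1) = 25.7/10.7 = 2.4019.
Mean = β/(α−1) = 25.7/8.7 = 2.9540.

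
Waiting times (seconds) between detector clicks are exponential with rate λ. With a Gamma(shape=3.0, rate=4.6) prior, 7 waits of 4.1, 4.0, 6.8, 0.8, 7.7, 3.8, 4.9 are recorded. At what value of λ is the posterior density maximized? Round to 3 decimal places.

0.245

Σ times = 32.1. Posterior: Gamma(shape = 3.0+7 = 10.0, rate = 4.6+32.1 = 36.7).
Mode = (α−1)/β = 9.0/36.7 = 0.245.
Mean = α/β = 10.0/36.7 = 0.272.
This is the posterior mode — the MAP estimate.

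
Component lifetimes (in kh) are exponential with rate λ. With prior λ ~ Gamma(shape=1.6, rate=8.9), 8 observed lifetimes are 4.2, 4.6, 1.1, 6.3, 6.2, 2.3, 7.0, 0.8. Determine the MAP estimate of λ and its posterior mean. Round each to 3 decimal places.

MAP: 0.208. Posterior mean: 0.232.

Σ times = 32.5. Posterior: Gamma(shape = 1.6+8 = 9.6, rate = 8.9+32.5 = 41.4).
Mode = (α−1)/β = 8.6/41.4 = 0.208.
Mean = α/β = 9.6/41.4 = 0.232.
Mean > mode: the posterior has a right tail.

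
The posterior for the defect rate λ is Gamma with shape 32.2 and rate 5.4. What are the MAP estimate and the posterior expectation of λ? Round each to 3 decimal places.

MAP = 5.778; posterior mean = 5.963

Mode = (α−1)/β = 31.2/5.4 = 5.778.
Mean = α/β = 32.2/5.4 = 5.963.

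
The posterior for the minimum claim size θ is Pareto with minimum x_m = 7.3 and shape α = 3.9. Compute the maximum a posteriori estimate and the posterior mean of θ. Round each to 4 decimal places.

MAP = 7.3000, posterior mean = 9.8172

The Pareto density is strictly decreasing on [x_m, ∞), so the mode is x_m = 7.3000.
Mean = α·x_m/(α−1) = 3.9·7.3/2.9 = 9.8172.
Mean > mode: the posterior has a right tail.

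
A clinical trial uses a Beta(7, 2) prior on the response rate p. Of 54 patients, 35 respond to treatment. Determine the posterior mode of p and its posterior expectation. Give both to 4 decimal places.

Posterior: Beta(7+35, 2+19) = Beta(42, 21).
Mode = (42−1)/(42+21−2) = 41/61 = 0.6721.
Mean = 42/(42+21) = 42/63 = 0.6667.

MAP = 0.6721, posterior mean = 0.6667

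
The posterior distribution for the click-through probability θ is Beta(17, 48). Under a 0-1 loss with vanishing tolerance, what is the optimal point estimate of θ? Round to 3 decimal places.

0.254

Mode = (17−1)/(17+48−2) = 16/63 = 0.254.
Mean = 17/(17+48) = 17/65 = 0.262.
This is the posterior mode — the MAP estimate.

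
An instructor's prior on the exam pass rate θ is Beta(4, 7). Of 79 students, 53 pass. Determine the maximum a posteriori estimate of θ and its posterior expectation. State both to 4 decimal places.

maximum a posteriori estimate = 0.6364, posterior expectation = 0.6333

Posterior: Beta(4+53, 7+26) = Beta(57, 33).
Mode = (57−1)/(57+33−2) = 56/88 = 0.6364.
Mean = 57/(57+33) = 57/90 = 0.6333.
Left-skewed posterior ⇒ mean < mode.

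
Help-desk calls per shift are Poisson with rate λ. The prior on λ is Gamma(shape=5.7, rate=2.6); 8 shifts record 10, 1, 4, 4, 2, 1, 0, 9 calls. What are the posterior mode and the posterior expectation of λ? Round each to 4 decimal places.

Σ counts = 31. Posterior: Gamma(shape = 5.7+31 = 36.7, rate = 2.6+8 = 10.6).
Mode = (α−1)/β = 35.7/10.6 = 3.3679.
Mean = α/β = 36.7/10.6 = 3.4623.

MAP = 3.3679, posterior mean = 3.4623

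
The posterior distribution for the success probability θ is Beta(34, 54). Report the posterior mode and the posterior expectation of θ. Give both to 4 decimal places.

MAP: 0.3837. Posterior mean: 0.3864.

Mode = (34−1)/(34+54−2) = 33/86 = 0.3837.
Mean = 34/(34+54) = 34/88 = 0.3864.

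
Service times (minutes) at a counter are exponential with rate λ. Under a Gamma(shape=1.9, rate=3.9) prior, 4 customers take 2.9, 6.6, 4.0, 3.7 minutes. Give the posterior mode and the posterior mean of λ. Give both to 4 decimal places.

Σ times = 17.2. Posterior: Gamma(shape = 1.9+4 = 5.9, rate = 3.9+17.2 = 21.1).
Mode = (α−1)/β = 4.9/21.1 = 0.2322.
Mean = α/β = 5.9/21.1 = 0.2796.

MAP = 0.2322, posterior mean = 0.2796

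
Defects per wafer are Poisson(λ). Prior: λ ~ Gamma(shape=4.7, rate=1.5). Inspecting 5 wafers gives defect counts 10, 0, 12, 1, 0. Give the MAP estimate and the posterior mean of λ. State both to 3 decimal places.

Σ counts = 23. Posterior: Gamma(shape = 4.7+23 = 27.7, rate = 1.5+5 = 6.5).
Mode = (α−1)/β = 26.7/6.5 = 4.108.
Mean = α/β = 27.7/6.5 = 4.262.
The mean is pulled above the mode by the posterior's right skew.

λ_MAP = 4.108, E[λ|data] = 4.262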